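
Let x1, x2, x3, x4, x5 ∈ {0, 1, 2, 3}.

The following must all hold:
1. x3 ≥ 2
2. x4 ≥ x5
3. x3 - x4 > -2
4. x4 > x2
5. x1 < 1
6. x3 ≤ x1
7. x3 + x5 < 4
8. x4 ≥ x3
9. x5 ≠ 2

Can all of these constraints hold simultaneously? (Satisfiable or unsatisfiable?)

From constraints 1 and 6: x1 ≥ x3 and x3 ≥ 2, so x1 ≥ 2. From constraint 5: x1 ≤ 0. But 0 < 2, so no value of x1 works.

Unsatisfiable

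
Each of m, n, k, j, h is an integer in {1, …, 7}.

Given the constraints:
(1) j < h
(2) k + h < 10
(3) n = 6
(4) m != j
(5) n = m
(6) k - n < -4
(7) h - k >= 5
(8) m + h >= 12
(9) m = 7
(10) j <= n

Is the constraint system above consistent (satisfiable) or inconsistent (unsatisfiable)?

Unsatisfiable

Constraint 3 fixes n = 6 and constraint 9 fixes m = 7, but constraint 5 requires n = m. Since 6 ≠ 7, contradiction.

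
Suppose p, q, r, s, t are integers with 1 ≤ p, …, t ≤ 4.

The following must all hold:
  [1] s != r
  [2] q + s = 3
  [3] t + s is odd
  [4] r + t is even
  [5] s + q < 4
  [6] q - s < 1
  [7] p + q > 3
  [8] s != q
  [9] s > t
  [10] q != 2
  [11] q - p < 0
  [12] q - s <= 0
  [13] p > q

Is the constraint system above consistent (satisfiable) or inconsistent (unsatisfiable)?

Setting (p, q, r, s, t) = (3, 1, 1, 2, 1) satisfies everything: constraint 2: q + s = 3; constraint 5: s + q = 3, and the others follow.

Satisfiable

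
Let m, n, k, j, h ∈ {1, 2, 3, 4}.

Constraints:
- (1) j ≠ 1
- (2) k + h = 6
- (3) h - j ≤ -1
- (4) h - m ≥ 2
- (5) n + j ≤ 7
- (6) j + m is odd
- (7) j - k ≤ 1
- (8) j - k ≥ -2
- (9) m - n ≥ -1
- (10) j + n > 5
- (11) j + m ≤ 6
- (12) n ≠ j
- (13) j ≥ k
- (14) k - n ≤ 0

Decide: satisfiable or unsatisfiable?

Constraints 3, 4, 7, 9, and 14 give j − h ≥ 1, h − m ≥ 2, m − n ≥ -1, n − k ≥ 0, k − j ≥ -1.
Adding all 5 inequalities: the left sides telescope to 0, and the right sides sum to 1 + 2 + (-1) + 0 + (-1) = 1. So 0 ≥ 1, which is false.

Unsatisfiable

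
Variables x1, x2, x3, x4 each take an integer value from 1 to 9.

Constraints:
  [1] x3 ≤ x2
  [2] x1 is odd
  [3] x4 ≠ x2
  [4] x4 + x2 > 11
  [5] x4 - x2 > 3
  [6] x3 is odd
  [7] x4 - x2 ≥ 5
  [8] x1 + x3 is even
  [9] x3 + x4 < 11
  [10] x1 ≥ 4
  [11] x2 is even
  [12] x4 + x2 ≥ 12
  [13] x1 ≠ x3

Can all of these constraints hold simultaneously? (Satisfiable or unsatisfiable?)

Satisfiable

The assignment x1 = 9, x2 = 4, x3 = 1, x4 = 9 works:
  constraint 4 holds since x4 + x2 = 13.
  constraint 5 holds since x4 - x2 = 5.
  constraint 7 holds since x4 - x2 = 5.
The rest check out directly.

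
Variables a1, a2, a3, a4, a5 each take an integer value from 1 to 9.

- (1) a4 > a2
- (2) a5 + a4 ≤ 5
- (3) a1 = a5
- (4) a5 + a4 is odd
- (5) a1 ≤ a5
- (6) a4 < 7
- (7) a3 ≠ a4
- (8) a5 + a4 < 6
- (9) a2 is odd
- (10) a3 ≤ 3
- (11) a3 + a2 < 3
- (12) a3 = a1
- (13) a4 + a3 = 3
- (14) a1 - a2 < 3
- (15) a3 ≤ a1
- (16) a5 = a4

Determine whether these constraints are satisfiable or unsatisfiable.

From constraints 3, 12, and 16, a3 = a1 = a5 = a4, so a3 = a4. But constraint 7 says a3 ≠ a4. Contradiction.

Unsatisfiable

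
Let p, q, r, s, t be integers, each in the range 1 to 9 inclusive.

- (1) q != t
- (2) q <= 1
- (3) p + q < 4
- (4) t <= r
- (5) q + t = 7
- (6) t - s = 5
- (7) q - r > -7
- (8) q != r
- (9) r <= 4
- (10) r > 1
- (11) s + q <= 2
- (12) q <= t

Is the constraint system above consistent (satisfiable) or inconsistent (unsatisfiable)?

From constraint 2: q ≤ 1. From constraints 4 and 9: t ≤ r ≤ 4. Hence q + t ≤ 5. But constraint 5 requires q + t = 7, and 7 > 5. Contradiction.

Unsatisfiable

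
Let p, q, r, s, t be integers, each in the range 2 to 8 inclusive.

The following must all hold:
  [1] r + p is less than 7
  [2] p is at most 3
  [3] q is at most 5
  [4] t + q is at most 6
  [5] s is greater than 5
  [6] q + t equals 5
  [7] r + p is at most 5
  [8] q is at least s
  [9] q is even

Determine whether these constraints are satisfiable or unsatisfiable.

Unsatisfiable

From constraint 5: s ≥ 6. From constraints 3 and 8: s ≤ q and q ≤ 5, so s ≤ 5. But 5 < 6, so no value of s works.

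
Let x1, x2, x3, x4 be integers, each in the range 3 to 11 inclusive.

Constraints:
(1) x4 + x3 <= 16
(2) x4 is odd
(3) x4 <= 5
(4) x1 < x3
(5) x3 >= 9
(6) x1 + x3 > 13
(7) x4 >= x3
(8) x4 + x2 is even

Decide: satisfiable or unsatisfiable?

From constraints 5 and 7: x4 ≥ x3 and x3 ≥ 9, so x4 ≥ 9. From constraint 3: x4 ≤ 5. But 5 < 9, so no value of x4 works.

Unsatisfiable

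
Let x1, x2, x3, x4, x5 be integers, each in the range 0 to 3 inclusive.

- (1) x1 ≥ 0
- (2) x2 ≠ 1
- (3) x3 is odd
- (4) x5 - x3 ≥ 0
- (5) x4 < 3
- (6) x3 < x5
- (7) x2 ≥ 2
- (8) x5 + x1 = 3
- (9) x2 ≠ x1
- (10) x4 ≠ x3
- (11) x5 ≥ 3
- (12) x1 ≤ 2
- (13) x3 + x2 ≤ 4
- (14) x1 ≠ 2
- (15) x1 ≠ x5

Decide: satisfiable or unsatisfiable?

Take x1 = 0, x2 = 2, x3 = 1, x4 = 0, x5 = 3. Then constraint 4: x5 - x3 = 2; constraint 8: x5 + x1 = 3; constraint 13: x3 + x2 = 3, and every other listed constraint is also met.

Satisfiable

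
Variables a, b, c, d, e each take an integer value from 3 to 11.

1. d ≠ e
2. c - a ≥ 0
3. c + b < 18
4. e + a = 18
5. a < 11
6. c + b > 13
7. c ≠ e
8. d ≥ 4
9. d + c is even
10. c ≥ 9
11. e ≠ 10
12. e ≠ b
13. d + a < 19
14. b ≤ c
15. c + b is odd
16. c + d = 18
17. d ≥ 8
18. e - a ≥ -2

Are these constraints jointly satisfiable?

Try a = 9, b = 5, c = 10, d = 8, e = 9.
Check constraint 2: c - a = 1; constraint 3: c + b = 15. The remaining constraints are straightforward to verify.

Satisfiable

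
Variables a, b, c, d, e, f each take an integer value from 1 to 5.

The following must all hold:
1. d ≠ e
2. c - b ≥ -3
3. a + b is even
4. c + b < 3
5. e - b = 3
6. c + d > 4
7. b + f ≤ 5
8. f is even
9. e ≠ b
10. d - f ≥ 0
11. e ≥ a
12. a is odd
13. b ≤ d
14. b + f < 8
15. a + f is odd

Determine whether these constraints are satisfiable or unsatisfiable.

Satisfiable

One satisfying assignment is a = 3, b = 1, c = 1, d = 5, e = 4, f = 4.
For the less obvious constraints — constraint 2: c - b = 0; constraint 4: c + b = 2 — and the others hold by inspection.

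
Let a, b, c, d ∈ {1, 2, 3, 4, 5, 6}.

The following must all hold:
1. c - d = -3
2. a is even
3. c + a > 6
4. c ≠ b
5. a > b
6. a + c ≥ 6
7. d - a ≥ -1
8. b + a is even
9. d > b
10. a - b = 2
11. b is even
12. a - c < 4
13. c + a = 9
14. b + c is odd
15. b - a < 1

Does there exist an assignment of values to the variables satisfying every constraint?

Satisfiable

The assignment a = 6, b = 4, c = 3, d = 6 works:
  constraint 1 holds since c - d = -3.
  constraint 3 holds since c + a = 9.
  constraint 6 holds since a + c = 9.
The rest check out directly.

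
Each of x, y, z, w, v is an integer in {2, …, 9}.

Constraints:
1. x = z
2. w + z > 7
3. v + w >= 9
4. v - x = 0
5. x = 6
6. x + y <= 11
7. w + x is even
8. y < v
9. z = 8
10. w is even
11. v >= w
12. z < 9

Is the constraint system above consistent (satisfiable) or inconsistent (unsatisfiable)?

Unsatisfiable

Constraint 5 fixes x = 6 and constraint 9 fixes z = 8, but constraint 1 requires x = z. Since 6 ≠ 8, contradiction.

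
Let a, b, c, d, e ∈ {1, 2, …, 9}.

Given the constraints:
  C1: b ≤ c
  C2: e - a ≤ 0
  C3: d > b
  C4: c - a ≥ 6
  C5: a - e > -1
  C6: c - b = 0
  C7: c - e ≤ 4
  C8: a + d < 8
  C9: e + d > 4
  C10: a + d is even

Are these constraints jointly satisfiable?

Unsatisfiable

Constraints 2, 4, and 7 give a − e ≥ 0, e − c ≥ -4, c − a ≥ 6.
Adding all 3 inequalities: the left sides telescope to 0, and the right sides sum to 0 + (-4) + 6 = 2. So 0 ≥ 2, which is false.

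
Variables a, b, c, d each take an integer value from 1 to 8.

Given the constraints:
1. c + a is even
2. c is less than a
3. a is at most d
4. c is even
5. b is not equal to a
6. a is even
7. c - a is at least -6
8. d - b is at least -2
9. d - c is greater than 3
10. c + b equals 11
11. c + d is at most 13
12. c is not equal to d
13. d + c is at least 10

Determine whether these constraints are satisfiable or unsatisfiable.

Satisfiable

Setting (a, b, c, d) = (8, 7, 4, 8) satisfies everything: constraint 7: c - a = -4; constraint 8: d - b = 1, and the others follow.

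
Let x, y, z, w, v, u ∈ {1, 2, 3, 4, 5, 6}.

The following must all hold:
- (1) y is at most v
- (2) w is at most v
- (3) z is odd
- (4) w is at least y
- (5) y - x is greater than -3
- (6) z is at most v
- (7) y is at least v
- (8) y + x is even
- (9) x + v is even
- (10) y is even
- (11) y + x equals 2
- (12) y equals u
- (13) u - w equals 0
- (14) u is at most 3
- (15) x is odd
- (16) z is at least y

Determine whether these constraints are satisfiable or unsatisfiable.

Constraint 10 makes y even and constraint 15 makes x odd, so y + x must be odd. Constraint 8 says y + x is even — contradiction.

Unsatisfiable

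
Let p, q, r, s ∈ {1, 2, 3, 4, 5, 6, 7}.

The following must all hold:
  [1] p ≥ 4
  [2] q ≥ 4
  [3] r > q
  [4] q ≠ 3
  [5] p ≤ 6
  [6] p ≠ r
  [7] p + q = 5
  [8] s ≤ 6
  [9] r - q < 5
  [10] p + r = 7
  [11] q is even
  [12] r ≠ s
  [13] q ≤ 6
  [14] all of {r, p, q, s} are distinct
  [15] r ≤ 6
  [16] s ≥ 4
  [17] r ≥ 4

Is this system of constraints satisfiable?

Unsatisfiable

Constraints 1, 2, 5, 8, 13, 15, 16, and 17 confine each of r, p, q, s to the 3 values {4, …, 6}.
Constraint 14 requires all 4 of them to be distinct, but only 3 values are available — impossible by the pigeonhole principle.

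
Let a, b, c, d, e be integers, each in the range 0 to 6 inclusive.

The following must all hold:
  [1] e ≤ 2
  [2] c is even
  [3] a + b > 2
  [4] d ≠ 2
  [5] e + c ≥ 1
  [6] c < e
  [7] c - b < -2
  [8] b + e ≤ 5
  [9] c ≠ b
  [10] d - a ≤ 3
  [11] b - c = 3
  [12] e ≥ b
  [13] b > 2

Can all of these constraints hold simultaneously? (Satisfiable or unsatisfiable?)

Unsatisfiable

From constraint 13: b ≥ 3. From constraints 1 and 12: b ≤ e and e ≤ 2, so b ≤ 2. But 2 < 3, so no value of b works.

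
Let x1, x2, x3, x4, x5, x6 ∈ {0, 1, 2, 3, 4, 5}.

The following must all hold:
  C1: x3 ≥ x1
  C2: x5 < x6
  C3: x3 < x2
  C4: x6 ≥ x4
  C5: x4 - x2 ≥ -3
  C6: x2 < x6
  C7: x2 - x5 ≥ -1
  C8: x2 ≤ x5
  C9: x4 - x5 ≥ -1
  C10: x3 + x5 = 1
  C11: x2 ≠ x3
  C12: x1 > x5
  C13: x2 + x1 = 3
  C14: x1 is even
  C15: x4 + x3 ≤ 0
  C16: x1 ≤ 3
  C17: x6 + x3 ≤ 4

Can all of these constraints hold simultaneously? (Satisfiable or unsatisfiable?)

Constraints 1, 3, 8, and 12 give x5 < x1, x1 ≤ x3, x3 < x2, x2 ≤ x5. Chaining: x5 < x1 ≤ x3 < x2 ≤ x5, which forces x5 < x5 — impossible.

Unsatisfiable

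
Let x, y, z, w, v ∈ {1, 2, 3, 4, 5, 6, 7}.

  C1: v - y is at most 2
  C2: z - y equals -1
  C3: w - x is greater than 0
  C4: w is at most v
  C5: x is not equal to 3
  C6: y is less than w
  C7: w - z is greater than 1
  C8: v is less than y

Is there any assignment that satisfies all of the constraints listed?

Unsatisfiable

Constraints 4, 6, and 8 give w ≤ v, v < y, y < w. Chaining: w ≤ v < y < w, which forces w < w — impossible.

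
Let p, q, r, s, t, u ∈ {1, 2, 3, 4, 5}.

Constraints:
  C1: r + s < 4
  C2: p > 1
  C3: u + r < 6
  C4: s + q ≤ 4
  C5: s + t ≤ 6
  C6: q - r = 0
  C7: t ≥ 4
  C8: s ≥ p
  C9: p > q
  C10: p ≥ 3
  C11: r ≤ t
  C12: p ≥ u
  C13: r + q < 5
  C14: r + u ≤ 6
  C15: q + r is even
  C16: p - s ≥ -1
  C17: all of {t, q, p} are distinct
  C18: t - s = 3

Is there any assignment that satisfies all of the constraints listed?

Unsatisfiable

From constraints 8 and 10: s ≥ p ≥ 3. From constraint 7: t ≥ 4. Hence s + t ≥ 7. But constraint 5 requires s + t ≤ 6, and 6 < 7. Contradiction.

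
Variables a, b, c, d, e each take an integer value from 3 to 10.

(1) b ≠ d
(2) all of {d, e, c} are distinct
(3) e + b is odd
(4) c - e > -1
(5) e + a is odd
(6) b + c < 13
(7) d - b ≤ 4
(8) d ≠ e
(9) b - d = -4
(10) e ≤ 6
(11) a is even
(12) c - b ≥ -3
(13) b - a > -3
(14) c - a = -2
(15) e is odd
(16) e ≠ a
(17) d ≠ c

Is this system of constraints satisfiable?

Take a = 6, b = 6, c = 4, d = 10, e = 3. Then constraint 4: c - e = 1; constraint 6: b + c = 10; constraint 7: d - b = 4, and every other listed constraint is also met.

Satisfiable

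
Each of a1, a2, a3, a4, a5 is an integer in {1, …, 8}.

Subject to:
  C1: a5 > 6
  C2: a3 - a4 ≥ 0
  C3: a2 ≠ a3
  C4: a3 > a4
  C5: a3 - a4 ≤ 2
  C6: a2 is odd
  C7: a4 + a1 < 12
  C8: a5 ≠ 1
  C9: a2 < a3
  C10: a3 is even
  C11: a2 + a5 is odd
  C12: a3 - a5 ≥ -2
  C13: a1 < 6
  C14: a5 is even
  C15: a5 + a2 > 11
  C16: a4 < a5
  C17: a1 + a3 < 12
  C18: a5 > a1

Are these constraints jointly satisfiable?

One satisfying assignment is a1 = 3, a2 = 5, a3 = 8, a4 = 7, a5 = 8.
For the less obvious constraints — constraint 2: a3 - a4 = 1; constraint 5: a3 - a4 = 1; constraint 7: a4 + a1 = 10 — and the others hold by inspection.

Satisfiable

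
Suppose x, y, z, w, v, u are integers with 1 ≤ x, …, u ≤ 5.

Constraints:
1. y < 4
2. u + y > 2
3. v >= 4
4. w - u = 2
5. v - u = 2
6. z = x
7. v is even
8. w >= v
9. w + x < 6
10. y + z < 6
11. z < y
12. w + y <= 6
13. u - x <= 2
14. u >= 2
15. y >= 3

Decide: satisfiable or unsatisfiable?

Unsatisfiable

From constraints 3 and 8: w ≥ v ≥ 4. From constraint 15: y ≥ 3. Hence w + y ≥ 7. But constraint 12 requires w + y ≤ 6, and 6 < 7. Contradiction.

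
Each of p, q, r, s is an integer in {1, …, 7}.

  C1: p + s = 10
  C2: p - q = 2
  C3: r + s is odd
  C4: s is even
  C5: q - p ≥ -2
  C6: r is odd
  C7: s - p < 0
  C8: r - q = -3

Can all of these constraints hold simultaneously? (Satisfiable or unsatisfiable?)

Satisfiable

Try p = 6, q = 4, r = 1, s = 4.
Check constraint 1: p + s = 10; constraint 2: p - q = 2; constraint 5: q - p = -2. The remaining constraints are straightforward to verify.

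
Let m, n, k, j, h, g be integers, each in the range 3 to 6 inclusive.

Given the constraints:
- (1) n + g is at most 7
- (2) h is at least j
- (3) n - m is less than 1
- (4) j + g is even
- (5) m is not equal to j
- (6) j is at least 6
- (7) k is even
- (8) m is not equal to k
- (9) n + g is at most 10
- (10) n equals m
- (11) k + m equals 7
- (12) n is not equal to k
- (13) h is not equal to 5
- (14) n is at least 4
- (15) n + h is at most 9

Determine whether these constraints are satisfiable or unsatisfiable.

Unsatisfiable

From constraint 14: n ≥ 4. From constraints 2 and 6: h ≥ j ≥ 6. Hence n + h ≥ 10. But constraint 15 requires n + h ≤ 9, and 9 < 10. Contradiction.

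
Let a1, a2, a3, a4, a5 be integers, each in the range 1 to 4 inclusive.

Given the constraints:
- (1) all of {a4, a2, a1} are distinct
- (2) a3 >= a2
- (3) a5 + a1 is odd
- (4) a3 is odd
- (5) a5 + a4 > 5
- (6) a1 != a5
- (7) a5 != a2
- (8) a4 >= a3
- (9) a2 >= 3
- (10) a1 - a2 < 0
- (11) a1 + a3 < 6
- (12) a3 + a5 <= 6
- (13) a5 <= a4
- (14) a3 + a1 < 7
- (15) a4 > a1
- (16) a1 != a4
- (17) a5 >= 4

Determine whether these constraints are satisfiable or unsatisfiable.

From constraints 2 and 9: a3 ≥ a2 ≥ 3. From constraint 17: a5 ≥ 4. Hence a3 + a5 ≥ 7. But constraint 12 requires a3 + a5 ≤ 6, and 6 < 7. Contradiction.

Unsatisfiable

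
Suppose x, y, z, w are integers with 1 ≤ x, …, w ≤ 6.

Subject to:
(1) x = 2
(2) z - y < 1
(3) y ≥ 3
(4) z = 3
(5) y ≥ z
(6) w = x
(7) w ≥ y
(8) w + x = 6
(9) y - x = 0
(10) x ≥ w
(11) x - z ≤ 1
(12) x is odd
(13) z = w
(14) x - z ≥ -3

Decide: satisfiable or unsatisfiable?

Unsatisfiable

Constraint 4 fixes z = 3 and constraint 1 fixes x = 2. Constraints 6 and 13 give z = w = x, so z = x. But 3 ≠ 2 — contradiction.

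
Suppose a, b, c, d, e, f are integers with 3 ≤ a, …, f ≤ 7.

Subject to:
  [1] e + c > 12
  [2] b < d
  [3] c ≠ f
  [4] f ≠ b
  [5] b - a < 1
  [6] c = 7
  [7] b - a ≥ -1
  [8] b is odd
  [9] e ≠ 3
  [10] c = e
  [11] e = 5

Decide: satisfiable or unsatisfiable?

Constraint 6 fixes c = 7 and constraint 11 fixes e = 5, but constraint 10 requires c = e. Since 7 ≠ 5, contradiction.

Unsatisfiable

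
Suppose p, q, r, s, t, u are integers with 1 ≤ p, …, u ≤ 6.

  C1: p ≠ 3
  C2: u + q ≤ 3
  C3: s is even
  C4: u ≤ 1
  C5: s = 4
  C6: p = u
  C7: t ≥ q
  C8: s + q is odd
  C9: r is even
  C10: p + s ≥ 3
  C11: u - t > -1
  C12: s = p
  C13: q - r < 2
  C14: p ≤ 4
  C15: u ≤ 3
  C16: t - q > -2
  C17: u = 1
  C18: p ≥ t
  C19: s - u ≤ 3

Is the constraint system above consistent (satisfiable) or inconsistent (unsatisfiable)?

Constraint 5 fixes s = 4 and constraint 17 fixes u = 1. Constraints 6 and 12 give s = p = u, so s = u. But 4 ≠ 1 — contradiction.

Unsatisfiable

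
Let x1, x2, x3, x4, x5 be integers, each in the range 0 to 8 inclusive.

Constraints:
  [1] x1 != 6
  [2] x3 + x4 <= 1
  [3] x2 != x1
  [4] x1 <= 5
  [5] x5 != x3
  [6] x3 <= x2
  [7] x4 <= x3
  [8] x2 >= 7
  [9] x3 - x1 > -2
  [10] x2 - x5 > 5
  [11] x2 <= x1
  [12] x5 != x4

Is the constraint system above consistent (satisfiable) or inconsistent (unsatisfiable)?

Unsatisfiable

From constraints 8 and 11: x1 ≥ x2 and x2 ≥ 7, so x1 ≥ 7. From constraint 4: x1 ≤ 5. But 5 < 7, so no value of x1 works.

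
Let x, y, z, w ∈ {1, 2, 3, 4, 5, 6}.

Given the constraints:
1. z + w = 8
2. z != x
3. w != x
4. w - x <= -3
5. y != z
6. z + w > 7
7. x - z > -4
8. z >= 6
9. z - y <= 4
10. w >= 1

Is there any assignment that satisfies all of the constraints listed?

Satisfiable

One satisfying assignment is x = 5, y = 5, z = 6, w = 2.
For the less obvious constraints — constraint 1: z + w = 8; constraint 4: w - x = -3 — and the others hold by inspection.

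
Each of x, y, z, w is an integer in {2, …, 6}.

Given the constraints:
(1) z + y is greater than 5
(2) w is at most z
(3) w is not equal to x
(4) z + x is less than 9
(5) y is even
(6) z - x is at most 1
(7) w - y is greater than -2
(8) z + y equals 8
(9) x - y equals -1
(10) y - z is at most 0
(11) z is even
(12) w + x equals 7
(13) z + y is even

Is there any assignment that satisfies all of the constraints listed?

Try x = 3, y = 4, z = 4, w = 4.
Check constraint 1: z + y = 8; constraint 4: z + x = 7; constraint 6: z - x = 1. The remaining constraints are straightforward to verify.

Satisfiable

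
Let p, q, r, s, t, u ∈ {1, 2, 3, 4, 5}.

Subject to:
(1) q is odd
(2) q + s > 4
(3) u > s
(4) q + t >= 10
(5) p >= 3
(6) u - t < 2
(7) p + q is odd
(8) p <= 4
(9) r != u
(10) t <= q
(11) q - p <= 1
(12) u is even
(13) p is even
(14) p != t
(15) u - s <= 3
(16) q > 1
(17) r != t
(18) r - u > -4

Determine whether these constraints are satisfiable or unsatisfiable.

Satisfiable

The assignment p = 4, q = 5, r = 3, s = 1, t = 5, u = 4 works:
  constraint 2 holds since q + s = 6.
  constraint 4 holds since q + t = 10.
  constraint 6 holds since u - t = -1.
The rest check out directly.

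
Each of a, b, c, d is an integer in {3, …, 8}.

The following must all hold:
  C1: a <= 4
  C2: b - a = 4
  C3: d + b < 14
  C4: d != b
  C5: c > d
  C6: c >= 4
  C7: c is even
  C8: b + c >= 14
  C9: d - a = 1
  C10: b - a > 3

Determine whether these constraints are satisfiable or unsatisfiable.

Satisfiable

The assignment a = 4, b = 8, c = 8, d = 5 works:
  constraint 2 holds since b - a = 4.
  constraint 3 holds since d + b = 13.
  constraint 8 holds since b + c = 16.
The rest check out directly.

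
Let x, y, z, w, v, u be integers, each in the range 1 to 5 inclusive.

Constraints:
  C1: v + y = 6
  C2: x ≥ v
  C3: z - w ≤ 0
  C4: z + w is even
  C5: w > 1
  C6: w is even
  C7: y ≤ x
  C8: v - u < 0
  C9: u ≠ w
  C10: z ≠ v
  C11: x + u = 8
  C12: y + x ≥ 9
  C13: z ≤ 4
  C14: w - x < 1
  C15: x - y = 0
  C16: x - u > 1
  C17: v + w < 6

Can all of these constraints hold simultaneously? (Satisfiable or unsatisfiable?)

Take x = 5, y = 5, z = 2, w = 4, v = 1, u = 3. Then constraint 1: v + y = 6; constraint 3: z - w = -2; constraint 8: v - u = -2, and every other listed constraint is also met.

Satisfiable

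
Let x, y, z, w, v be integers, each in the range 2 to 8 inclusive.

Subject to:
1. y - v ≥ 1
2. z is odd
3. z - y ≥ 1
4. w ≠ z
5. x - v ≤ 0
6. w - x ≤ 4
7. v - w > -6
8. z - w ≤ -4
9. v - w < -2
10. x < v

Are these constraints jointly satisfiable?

Unsatisfiable

Constraints 1, 3, 5, 6, and 8 give w − z ≥ 4, z − y ≥ 1, y − v ≥ 1, v − x ≥ 0, x − w ≥ -4.
Adding all 5 inequalities: the left sides telescope to 0, and the right sides sum to 4 + 1 + 1 + 0 + (-4) = 2. So 0 ≥ 2, which is false.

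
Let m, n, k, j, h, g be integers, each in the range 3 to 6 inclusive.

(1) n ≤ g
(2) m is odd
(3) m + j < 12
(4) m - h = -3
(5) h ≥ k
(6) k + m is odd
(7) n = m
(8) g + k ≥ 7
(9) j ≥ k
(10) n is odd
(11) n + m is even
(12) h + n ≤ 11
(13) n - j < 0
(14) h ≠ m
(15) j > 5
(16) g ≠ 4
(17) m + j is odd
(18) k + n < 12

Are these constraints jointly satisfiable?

The assignment m = 3, n = 3, k = 6, j = 6, h = 6, g = 3 works:
  constraint 3 holds since m + j = 9.
  constraint 4 holds since m - h = -3.
The rest check out directly.

Satisfiable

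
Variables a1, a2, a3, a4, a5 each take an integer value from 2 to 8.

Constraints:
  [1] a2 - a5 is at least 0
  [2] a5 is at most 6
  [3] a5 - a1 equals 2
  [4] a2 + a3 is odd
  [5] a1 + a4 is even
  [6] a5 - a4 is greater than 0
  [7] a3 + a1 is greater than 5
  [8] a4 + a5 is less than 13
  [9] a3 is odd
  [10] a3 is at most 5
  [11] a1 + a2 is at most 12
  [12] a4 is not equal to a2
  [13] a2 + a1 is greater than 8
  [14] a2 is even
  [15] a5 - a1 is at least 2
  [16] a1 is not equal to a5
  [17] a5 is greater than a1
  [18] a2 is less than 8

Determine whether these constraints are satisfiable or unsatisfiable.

Take a1 = 4, a2 = 6, a3 = 3, a4 = 4, a5 = 6. Then constraint 1: a2 - a5 = 0; constraint 3: a5 - a1 = 2, and every other listed constraint is also met.

Satisfiable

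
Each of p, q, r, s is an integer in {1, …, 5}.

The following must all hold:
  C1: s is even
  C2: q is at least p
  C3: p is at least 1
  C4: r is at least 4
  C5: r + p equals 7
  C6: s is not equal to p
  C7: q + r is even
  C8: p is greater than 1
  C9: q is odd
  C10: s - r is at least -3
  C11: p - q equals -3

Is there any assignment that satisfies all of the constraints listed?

Satisfiable

Setting (p, q, r, s) = (2, 5, 5, 4) satisfies everything: constraint 5: r + p = 7; constraint 10: s - r = -1, and the others follow.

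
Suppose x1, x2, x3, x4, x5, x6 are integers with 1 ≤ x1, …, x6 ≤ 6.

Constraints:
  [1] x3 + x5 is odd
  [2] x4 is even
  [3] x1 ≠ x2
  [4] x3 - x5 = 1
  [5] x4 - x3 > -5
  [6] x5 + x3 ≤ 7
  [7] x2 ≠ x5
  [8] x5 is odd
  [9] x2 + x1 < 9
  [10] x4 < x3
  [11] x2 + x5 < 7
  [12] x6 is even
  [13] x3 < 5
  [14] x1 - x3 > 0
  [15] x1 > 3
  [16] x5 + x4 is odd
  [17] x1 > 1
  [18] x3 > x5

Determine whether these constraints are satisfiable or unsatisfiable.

One satisfying assignment is x1 = 5, x2 = 2, x3 = 4, x4 = 2, x5 = 3, x6 = 2.
For the less obvious constraints — constraint 4: x3 - x5 = 1; constraint 5: x4 - x3 = -2; constraint 6: x5 + x3 = 7 — and the others hold by inspection.

Satisfiable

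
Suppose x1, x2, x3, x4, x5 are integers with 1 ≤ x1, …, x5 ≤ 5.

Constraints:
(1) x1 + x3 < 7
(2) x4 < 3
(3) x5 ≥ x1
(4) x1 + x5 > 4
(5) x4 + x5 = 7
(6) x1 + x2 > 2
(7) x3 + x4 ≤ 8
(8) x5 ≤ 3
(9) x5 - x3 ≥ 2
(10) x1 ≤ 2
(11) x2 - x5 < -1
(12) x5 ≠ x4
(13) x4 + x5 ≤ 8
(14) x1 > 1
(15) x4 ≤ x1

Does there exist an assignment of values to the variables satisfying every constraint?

From constraints 10 and 15: x4 ≤ x1 ≤ 2. From constraint 8: x5 ≤ 3. Hence x4 + x5 ≤ 5. But constraint 5 requires x4 + x5 = 7, and 7 > 5. Contradiction.

Unsatisfiable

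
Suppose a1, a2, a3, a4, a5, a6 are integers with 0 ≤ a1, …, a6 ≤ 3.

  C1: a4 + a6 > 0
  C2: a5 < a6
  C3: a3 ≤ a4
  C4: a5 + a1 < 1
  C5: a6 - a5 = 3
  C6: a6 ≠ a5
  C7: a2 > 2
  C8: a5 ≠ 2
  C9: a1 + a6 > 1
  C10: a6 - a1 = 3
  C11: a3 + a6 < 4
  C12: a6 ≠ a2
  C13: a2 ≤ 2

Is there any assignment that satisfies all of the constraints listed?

From constraint 7: a2 ≥ 3. From constraint 13: a2 ≤ 2. But 2 < 3, so no value of a2 works.

Unsatisfiable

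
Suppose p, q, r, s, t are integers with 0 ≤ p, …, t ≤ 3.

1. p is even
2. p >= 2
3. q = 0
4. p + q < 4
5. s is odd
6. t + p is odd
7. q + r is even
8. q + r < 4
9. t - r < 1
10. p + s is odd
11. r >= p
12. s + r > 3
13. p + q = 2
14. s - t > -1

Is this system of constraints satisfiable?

Satisfiable

Setting (p, q, r, s, t) = (2, 0, 2, 3, 1) satisfies everything: constraint 4: p + q = 2; constraint 8: q + r = 2, and the others follow.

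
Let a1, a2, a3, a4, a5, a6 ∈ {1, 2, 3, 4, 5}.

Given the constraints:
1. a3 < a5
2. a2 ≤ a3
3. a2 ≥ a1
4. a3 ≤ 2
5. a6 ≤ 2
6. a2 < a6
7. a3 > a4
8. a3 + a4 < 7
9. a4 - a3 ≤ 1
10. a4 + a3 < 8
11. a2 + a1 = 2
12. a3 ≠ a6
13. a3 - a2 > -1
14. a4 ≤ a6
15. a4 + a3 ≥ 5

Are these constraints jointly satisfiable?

Unsatisfiable

From constraints 5 and 14: a4 ≤ a6 ≤ 2. From constraint 4: a3 ≤ 2. Hence a4 + a3 ≤ 4. But constraint 15 requires a4 + a3 ≥ 5, and 5 > 4. Contradiction.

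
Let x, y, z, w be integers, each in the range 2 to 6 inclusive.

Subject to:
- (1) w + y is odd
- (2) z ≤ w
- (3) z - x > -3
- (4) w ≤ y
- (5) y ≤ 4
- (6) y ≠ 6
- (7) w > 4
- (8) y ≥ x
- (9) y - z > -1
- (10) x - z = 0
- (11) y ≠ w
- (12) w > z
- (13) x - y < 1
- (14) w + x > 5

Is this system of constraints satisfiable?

From constraint 7: w ≥ 5. From constraints 4 and 5: w ≤ y and y ≤ 4, so w ≤ 4. But 4 < 5, so no value of w works.

Unsatisfiable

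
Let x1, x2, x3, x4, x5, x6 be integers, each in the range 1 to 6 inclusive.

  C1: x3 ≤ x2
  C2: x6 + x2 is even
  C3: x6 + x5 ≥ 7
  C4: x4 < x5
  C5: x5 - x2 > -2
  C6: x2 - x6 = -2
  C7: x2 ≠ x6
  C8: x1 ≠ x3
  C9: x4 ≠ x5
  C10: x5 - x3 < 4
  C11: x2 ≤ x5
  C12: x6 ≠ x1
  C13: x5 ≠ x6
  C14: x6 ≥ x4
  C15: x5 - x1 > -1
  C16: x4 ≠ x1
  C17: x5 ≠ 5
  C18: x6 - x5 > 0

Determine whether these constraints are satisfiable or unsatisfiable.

Try x1 = 4, x2 = 4, x3 = 2, x4 = 2, x5 = 4, x6 = 6.
Check constraint 3: x6 + x5 = 10; constraint 5: x5 - x2 = 0; constraint 6: x2 - x6 = -2. The remaining constraints are straightforward to verify.

Satisfiable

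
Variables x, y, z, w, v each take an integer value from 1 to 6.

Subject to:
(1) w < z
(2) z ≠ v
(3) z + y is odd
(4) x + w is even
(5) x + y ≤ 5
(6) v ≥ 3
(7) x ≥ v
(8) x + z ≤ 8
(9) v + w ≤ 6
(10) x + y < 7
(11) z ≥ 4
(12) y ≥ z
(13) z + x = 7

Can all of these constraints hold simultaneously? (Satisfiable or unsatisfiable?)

From constraints 6 and 7: x ≥ v ≥ 3. From constraints 11 and 12: y ≥ z ≥ 4. Hence x + y ≥ 7. But constraint 5 requires x + y ≤ 5, and 5 < 7. Contradiction.

Unsatisfiable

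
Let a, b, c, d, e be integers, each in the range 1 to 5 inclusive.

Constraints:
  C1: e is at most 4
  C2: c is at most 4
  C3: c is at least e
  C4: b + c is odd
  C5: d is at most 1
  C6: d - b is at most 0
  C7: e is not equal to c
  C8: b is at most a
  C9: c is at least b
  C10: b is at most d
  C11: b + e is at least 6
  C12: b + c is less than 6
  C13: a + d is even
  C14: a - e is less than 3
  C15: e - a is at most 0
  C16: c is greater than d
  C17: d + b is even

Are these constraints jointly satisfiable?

Unsatisfiable

From constraints 5 and 10: b ≤ d ≤ 1. From constraint 1: e ≤ 4. Hence b + e ≤ 5. But constraint 11 requires b + e ≥ 6, and 6 > 5. Contradiction.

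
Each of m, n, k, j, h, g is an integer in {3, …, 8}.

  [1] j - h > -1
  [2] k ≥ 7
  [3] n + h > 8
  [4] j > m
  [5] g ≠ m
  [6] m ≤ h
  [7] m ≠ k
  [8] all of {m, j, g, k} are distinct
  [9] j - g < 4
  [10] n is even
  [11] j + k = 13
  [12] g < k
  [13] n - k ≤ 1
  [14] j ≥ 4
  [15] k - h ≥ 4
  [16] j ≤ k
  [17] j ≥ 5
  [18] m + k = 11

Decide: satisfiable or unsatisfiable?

Try m = 3, n = 6, k = 8, j = 5, h = 4, g = 4.
Check constraint 1: j - h = 1; constraint 3: n + h = 10; constraint 9: j - g = 1. The remaining constraints are straightforward to verify.

Satisfiable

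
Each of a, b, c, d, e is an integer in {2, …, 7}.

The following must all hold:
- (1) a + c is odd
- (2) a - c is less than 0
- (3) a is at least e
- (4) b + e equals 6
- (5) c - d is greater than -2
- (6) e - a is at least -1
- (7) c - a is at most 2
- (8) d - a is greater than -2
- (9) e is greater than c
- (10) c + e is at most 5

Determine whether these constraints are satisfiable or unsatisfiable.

Unsatisfiable

Constraints 2, 3, and 9 give c < e, e ≤ a, a < c. Chaining: c < e ≤ a < c, which forces c < c — impossible.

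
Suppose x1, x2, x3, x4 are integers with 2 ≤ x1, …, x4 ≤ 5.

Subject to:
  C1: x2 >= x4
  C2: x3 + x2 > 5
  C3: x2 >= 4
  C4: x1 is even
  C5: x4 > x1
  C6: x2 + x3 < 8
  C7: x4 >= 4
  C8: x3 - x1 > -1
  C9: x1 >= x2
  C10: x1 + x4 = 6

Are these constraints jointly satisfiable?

Unsatisfiable

From constraints 3 and 9: x1 ≥ x2 ≥ 4. From constraint 7: x4 ≥ 4. Hence x1 + x4 ≥ 8. But constraint 10 requires x1 + x4 = 6, and 6 < 8. Contradiction.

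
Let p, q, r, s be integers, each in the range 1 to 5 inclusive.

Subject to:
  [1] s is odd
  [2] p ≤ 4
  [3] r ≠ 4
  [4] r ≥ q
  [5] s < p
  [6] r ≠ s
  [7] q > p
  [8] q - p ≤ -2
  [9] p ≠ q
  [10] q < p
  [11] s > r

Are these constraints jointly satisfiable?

Unsatisfiable

Constraints 4, 5, 7, and 11 give s < p, p < q, q ≤ r, r < s. Chaining: s < p < q ≤ r < s, which forces s < s — impossible.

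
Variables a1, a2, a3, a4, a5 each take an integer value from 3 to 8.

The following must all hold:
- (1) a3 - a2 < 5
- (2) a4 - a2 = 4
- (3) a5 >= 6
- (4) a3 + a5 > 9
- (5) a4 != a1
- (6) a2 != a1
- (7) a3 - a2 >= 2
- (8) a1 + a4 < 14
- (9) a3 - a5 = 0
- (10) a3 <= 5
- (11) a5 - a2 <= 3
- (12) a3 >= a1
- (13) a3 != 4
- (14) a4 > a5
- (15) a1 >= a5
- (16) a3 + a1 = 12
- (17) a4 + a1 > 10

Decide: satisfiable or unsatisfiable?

From constraints 3 and 15: a1 ≥ a5 and a5 ≥ 6, so a1 ≥ 6. From constraints 10 and 12: a1 ≤ a3 and a3 ≤ 5, so a1 ≤ 5. But 5 < 6, so no value of a1 works.

Unsatisfiable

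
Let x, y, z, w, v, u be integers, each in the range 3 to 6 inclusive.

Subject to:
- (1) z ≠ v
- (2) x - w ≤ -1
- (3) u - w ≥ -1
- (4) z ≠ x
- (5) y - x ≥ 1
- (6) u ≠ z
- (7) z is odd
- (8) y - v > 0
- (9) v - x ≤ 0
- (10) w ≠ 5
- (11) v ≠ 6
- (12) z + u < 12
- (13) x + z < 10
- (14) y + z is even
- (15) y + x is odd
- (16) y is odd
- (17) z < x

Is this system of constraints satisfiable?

Satisfiable

One satisfying assignment is x = 4, y = 5, z = 3, w = 6, v = 4, u = 6.
For the less obvious constraints — constraint 2: x - w = -2; constraint 3: u - w = 0 — and the others hold by inspection.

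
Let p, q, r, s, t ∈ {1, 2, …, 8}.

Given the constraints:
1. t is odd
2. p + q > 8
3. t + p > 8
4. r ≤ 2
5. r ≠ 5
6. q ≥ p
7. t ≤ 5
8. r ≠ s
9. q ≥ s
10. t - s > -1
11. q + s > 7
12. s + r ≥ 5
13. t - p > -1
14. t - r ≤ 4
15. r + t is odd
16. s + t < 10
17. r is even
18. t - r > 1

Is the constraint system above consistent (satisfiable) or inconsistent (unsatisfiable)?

Try p = 4, q = 5, r = 2, s = 3, t = 5.
Check constraint 2: p + q = 9; constraint 3: t + p = 9. The remaining constraints are straightforward to verify.

Satisfiable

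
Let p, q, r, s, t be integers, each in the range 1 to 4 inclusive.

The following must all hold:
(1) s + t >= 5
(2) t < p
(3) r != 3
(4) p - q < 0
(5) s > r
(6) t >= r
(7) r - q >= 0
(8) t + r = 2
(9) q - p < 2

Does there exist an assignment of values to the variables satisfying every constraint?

Constraints 2, 4, 6, and 7 give q ≤ r, r ≤ t, t < p, p < q. Chaining: q ≤ r ≤ t < p < q, which forces q < q — impossible.

Unsatisfiable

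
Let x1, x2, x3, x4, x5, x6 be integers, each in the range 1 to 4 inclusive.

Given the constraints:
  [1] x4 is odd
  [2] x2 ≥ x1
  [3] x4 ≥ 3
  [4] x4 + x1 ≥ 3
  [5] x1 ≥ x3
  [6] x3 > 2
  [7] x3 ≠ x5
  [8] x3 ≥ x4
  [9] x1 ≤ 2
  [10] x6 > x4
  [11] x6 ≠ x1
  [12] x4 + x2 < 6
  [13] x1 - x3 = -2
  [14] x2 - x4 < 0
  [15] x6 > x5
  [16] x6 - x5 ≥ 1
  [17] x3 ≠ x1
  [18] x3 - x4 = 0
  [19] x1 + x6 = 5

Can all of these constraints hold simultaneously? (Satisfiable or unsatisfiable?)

From constraints 3 and 8: x3 ≥ x4 and x4 ≥ 3, so x3 ≥ 3. From constraints 5 and 9: x3 ≤ x1 and x1 ≤ 2, so x3 ≤ 2. But 2 < 3, so no value of x3 works.

Unsatisfiable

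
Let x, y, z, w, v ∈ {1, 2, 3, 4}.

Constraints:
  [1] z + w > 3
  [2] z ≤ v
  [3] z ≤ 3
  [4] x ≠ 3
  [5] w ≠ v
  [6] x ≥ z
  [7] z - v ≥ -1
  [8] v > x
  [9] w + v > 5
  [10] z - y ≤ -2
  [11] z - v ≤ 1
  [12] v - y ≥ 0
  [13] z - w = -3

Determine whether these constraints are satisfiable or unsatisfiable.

Unsatisfiable

Constraints 7, 10, and 12 give v − y ≥ 0, y − z ≥ 2, z − v ≥ -1.
Adding all 3 inequalities: the left sides telescope to 0, and the right sides sum to 0 + 2 + (-1) = 1. So 0 ≥ 1, which is false.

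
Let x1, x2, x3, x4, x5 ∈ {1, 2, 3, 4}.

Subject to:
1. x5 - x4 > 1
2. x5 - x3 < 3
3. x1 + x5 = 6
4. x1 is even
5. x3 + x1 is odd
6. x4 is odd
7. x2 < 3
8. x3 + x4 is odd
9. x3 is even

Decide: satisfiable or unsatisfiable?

Unsatisfiable

Constraint 9 makes x3 even and constraint 4 makes x1 even, so x3 + x1 must be even. Constraint 5 says x3 + x1 is odd — contradiction.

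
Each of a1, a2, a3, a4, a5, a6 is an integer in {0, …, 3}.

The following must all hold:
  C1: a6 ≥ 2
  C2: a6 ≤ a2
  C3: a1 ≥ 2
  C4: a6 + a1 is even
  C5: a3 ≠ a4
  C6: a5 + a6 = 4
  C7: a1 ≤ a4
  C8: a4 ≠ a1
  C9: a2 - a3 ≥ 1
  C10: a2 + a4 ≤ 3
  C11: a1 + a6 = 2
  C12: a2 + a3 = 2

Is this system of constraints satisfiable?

Unsatisfiable

From constraints 1 and 2: a2 ≥ a6 ≥ 2. From constraints 3 and 7: a4 ≥ a1 ≥ 2. Hence a2 + a4 ≥ 4. But constraint 10 requires a2 + a4 ≤ 3, and 3 < 4. Contradiction.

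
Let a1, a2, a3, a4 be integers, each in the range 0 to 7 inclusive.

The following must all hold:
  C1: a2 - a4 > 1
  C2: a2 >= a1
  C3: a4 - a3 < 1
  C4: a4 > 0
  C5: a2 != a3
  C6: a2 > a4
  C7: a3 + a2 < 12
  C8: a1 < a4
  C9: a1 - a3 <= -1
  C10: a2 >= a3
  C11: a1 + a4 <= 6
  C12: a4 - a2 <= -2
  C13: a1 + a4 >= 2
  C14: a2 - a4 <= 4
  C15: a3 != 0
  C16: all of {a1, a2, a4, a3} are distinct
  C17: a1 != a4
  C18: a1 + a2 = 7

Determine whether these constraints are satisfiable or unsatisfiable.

Satisfiable

One satisfying assignment is a1 = 0, a2 = 7, a3 = 4, a4 = 3.
For the less obvious constraints — constraint 1: a2 - a4 = 4; constraint 3: a4 - a3 = -1; constraint 7: a3 + a2 = 11 — and the others hold by inspection.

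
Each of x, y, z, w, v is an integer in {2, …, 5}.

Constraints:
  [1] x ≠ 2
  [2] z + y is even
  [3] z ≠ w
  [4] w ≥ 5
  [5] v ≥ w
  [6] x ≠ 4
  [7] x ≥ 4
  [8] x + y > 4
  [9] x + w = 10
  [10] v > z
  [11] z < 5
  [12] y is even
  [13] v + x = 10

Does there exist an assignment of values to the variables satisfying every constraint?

Try x = 5, y = 2, z = 2, w = 5, v = 5.
Check constraint 8: x + y = 7; constraint 9: x + w = 10. The remaining constraints are straightforward to verify.

Satisfiable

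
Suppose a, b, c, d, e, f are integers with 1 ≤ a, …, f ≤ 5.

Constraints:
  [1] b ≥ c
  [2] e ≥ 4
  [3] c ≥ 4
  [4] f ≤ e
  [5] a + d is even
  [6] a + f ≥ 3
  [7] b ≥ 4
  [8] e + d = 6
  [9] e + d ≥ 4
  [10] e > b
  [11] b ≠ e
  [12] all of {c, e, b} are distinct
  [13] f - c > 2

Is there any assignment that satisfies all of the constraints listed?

Unsatisfiable

Constraints 2, 3, and 7 confine each of c, e, b to the 2 values {4, 5} (the domain already gives each ≤ 5).
Constraint 12 requires all 3 of them to be distinct, but only 2 values are available — impossible by the pigeonhole principle.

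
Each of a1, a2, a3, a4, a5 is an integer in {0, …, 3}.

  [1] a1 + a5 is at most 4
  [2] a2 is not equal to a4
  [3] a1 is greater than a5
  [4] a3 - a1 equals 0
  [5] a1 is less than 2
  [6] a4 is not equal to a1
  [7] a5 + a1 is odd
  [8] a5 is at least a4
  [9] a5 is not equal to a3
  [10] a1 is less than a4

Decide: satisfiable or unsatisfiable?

Unsatisfiable

Constraints 3, 8, and 10 give a4 ≤ a5, a5 < a1, a1 < a4. Chaining: a4 ≤ a5 < a1 < a4, which forces a4 < a4 — impossible.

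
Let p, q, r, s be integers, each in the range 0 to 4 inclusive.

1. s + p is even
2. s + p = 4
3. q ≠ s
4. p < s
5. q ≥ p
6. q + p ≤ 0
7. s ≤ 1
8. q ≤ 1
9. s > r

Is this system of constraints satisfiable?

Unsatisfiable

From constraint 7: s ≤ 1. From constraints 5 and 8: p ≤ q ≤ 1. Hence s + p ≤ 2. But constraint 2 requires s + p = 4, and 4 > 2. Contradiction.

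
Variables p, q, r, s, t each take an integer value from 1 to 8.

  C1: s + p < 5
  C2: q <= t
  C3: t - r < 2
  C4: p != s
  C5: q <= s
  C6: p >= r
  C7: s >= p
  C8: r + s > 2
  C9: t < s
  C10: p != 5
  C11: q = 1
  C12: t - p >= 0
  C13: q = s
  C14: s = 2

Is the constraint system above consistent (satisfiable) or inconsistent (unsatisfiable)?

Unsatisfiable

Constraint 11 fixes q = 1 and constraint 14 fixes s = 2, but constraint 13 requires q = s. Since 1 ≠ 2, contradiction.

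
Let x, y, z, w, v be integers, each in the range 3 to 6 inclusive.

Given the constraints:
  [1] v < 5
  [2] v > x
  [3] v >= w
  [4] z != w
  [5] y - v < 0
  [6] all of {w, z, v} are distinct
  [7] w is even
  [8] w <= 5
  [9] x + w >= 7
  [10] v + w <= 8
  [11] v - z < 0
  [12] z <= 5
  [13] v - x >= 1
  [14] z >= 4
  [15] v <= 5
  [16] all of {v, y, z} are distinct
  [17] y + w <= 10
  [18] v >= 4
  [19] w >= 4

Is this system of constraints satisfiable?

Unsatisfiable

Constraints 8, 12, 14, 15, 18, and 19 confine each of w, z, v to the 2 values {4, 5}.
Constraint 6 requires all 3 of them to be distinct, but only 2 values are available — impossible by the pigeonhole principle.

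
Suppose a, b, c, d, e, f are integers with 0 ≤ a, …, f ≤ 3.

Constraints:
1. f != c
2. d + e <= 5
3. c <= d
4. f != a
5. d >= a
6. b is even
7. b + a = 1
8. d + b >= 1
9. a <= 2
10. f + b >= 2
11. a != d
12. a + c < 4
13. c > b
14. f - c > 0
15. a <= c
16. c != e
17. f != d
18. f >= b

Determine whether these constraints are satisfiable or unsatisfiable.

Setting (a, b, c, d, e, f) = (1, 0, 1, 2, 0, 3) satisfies everything: constraint 2: d + e = 2; constraint 7: b + a = 1, and the others follow.

Satisfiable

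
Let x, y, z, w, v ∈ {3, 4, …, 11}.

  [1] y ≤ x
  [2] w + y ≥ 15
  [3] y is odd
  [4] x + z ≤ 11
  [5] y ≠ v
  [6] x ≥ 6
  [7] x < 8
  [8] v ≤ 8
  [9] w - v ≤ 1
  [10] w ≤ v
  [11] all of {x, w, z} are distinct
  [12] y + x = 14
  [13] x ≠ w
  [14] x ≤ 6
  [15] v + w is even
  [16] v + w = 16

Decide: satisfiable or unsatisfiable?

From constraints 8 and 10: w ≤ v ≤ 8. From constraints 1 and 14: y ≤ x ≤ 6. Hence w + y ≤ 14. But constraint 2 requires w + y ≥ 15, and 15 > 14. Contradiction.

Unsatisfiable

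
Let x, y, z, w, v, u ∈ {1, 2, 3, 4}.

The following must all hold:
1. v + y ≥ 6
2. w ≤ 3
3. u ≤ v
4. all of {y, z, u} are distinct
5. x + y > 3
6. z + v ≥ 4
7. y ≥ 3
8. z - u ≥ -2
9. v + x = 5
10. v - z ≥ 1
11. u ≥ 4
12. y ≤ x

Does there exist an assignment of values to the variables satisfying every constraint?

From constraints 3 and 11: v ≥ u ≥ 4. From constraints 7 and 12: x ≥ y ≥ 3. Hence v + x ≥ 7. But constraint 9 requires v + x = 5, and 5 < 7. Contradiction.

Unsatisfiable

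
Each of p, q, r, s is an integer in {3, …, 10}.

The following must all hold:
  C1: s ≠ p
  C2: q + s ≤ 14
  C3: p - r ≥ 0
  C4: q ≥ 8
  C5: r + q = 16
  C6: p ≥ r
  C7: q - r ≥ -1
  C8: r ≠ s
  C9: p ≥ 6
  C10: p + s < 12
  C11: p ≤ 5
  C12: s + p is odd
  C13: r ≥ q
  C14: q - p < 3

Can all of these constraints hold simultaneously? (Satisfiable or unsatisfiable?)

From constraints 4 and 13: r ≥ q and q ≥ 8, so r ≥ 8. From constraints 6 and 11: r ≤ p and p ≤ 5, so r ≤ 5. But 5 < 8, so no value of r works.

Unsatisfiable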